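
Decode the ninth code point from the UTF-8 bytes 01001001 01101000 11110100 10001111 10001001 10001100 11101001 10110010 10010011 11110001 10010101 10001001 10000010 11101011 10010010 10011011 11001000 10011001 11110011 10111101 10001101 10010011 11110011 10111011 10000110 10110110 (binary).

Offset 0: leading byte 0x49 = 01001001 → 1-byte char #1 = 49.
Offset 1: leading byte 0x68 = 01101000 → 1-byte char #2 = 68.
Offset 2: leading byte 0xF4 = 11110100 → 4-byte char #3 = F4 8F 89 8C.
Offset 6: leading byte 0xE9 = 11101001 → 3-byte char #4 = E9 B2 93.
Offset 9: leading byte 0xF1 = 11110001 → 4-byte char #5 = F1 95 89 82.
Offset 13: leading byte 0xEB = 11101011 → 3-byte char #6 = EB 92 9B.
Offset 16: leading byte 0xC8 = 11001000 → 2-byte char #7 = C8 99.
Offset 18: leading byte 0xF3 = 11110011 → 4-byte char #8 = F3 BD 8D 93.
Offset 22: leading byte 0xF3 = 11110011 → 4-byte char #9 = F3 BB 86 B6.
Leading byte 0xF3 = 11110011 matches 11110xxx → 4-byte sequence.
Byte 1: 0xF3 = 11110011, payload 011 (3 bits).
Byte 2: 0xBB = 10111011 (10xxxxxx ✓), payload 111011.
Byte 3: 0x86 = 10000110 (10xxxxxx ✓), payload 000110.
Byte 4: 0xB6 = 10110110 (10xxxxxx ✓), payload 110110.
Concatenate: 011111011000110110110 = 0xFB1B6 (21 bits → U+FB1B6).

U+FB1B6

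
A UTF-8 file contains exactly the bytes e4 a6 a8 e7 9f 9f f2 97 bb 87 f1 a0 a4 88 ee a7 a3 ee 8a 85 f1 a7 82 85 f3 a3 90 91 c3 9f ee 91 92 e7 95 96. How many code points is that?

11

Byte at offset 0: 0xE4 = 11100100 → 3-byte char (#1). Advance 3.
Byte at offset 3: 0xE7 = 11100111 → 3-byte char (#2). Advance 3.
Byte at offset 6: 0xF2 = 11110010 → 4-byte char (#3). Advance 4.
Byte at offset 10: 0xF1 = 11110001 → 4-byte char (#4). Advance 4.
Byte at offset 14: 0xEE = 11101110 → 3-byte char (#5). Advance 3.
Byte at offset 17: 0xEE = 11101110 → 3-byte char (#6). Advance 3.
Byte at offset 20: 0xF1 = 11110001 → 4-byte char (#7). Advance 4.
Byte at offset 24: 0xF3 = 11110011 → 4-byte char (#8). Advance 4.
Byte at offset 28: 0xC3 = 11000011 → 2-byte char (#9). Advance 2.
Byte at offset 30: 0xEE = 11101110 → 3-byte char (#10). Advance 3.
Byte at offset 33: 0xE7 = 11100111 → 3-byte char (#11). Advance 3.
Reached end at offset 36 after 11 code points.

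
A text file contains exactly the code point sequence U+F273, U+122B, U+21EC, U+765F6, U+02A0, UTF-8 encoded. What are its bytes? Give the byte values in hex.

EF 89 B3 E1 88 AB E2 87 AC F1 B6 97 B6 CA A0

U+F273: 3-byte form → EF 89 B3.
U+122B: 3-byte form → E1 88 AB.
U+21EC: 3-byte form → E2 87 AC.
U+765F6: 4-byte form → F1 B6 97 B6.
U+02A0: 2-byte form → CA A0.
Concatenated (15 bytes): EF 89 B3 E1 88 AB E2 87 AC F1 B6 97 B6 CA A0.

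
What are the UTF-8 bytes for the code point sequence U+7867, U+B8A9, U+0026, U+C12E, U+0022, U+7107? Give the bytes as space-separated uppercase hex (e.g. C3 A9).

E7 A1 A7 EB A2 A9 26 EC 84 AE 22 E7 84 87

U+7867: 3-byte form → E7 A1 A7.
U+B8A9: 3-byte form → EB A2 A9.
U+0026: 1-byte form → 26.
U+C12E: 3-byte form → EC 84 AE.
U+0022: 1-byte form → 22.
U+7107: 3-byte form → E7 84 87.
Concatenated (14 bytes): E7 A1 A7 EB A2 A9 26 EC 84 AE 22 E7 84 87.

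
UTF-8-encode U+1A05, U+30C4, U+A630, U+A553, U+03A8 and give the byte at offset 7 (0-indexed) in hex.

0x98

U+1A05 → 3-byte form E1 A8 85 at offsets 0–2.
U+30C4 → 3-byte form E3 83 84 at offsets 3–5.
U+A630 → 3-byte form EA 98 B0 at offsets 6–8.
Offset 7 falls in char 3's range; it's byte 2 of EA 98 B0 = 0x98.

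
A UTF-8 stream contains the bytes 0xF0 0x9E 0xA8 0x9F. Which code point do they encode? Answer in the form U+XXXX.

Leading byte 0xF0 = 11110000 matches 11110xxx → 4-byte sequence.
Byte 1: 0xF0 = 11110000, payload 000 (3 bits).
Byte 2: 0x9E = 10011110 (10xxxxxx ✓), payload 011110.
Byte 3: 0xA8 = 10101000 (10xxxxxx ✓), payload 101000.
Byte 4: 0x9F = 10011111 (10xxxxxx ✓), payload 011111.
Concatenate: 000011110101000011111 = 0x1EA1F (21 bits → U+1EA1F).

U+1EA1F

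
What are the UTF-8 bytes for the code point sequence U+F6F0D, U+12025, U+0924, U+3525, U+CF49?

U+F6F0D: 4-byte form → F3 B6 BC 8D.
U+12025: 4-byte form → F0 92 80 A5.
U+0924: 3-byte form → E0 A4 A4.
U+3525: 3-byte form → E3 94 A5.
U+CF49: 3-byte form → EC BD 89.
Concatenated (17 bytes): F3 B6 BC 8D F0 92 80 A5 E0 A4 A4 E3 94 A5 EC BD 89.

F3 B6 BC 8D F0 92 80 A5 E0 A4 A4 E3 94 A5 EC BD 89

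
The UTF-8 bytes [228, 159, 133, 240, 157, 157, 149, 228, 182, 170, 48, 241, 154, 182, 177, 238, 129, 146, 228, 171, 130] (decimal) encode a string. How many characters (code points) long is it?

Byte at offset 0: 0xE4 = 11100100 → 3-byte char (#1). Advance 3.
Byte at offset 3: 0xF0 = 11110000 → 4-byte char (#2). Advance 4.
Byte at offset 7: 0xE4 = 11100100 → 3-byte char (#3). Advance 3.
Byte at offset 10: 0x30 = 00110000 → 1-byte char (#4). Advance 1.
Byte at offset 11: 0xF1 = 11110001 → 4-byte char (#5). Advance 4.
Byte at offset 15: 0xEE = 11101110 → 3-byte char (#6). Advance 3.
Byte at offset 18: 0xE4 = 11100100 → 3-byte char (#7). Advance 3.
Reached end at offset 21 after 7 code points.

7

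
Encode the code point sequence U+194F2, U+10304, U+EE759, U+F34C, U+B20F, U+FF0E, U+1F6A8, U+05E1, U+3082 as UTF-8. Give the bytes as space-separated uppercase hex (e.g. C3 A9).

U+194F2: 4-byte form → F0 99 93 B2.
U+10304: 4-byte form → F0 90 8C 84.
U+EE759: 4-byte form → F3 AE 9D 99.
U+F34C: 3-byte form → EF 8D 8C.
U+B20F: 3-byte form → EB 88 8F.
U+FF0E: 3-byte form → EF BC 8E.
U+1F6A8: 4-byte form → F0 9F 9A A8.
U+05E1: 2-byte form → D7 A1.
U+3082: 3-byte form → E3 82 82.
Concatenated (30 bytes): F0 99 93 B2 F0 90 8C 84 F3 AE 9D 99 EF 8D 8C EB 88 8F EF BC 8E F0 9F 9A A8 D7 A1 E3 82 82.

F0 99 93 B2 F0 90 8C 84 F3 AE 9D 99 EF 8D 8C EB 88 8F EF BC 8E F0 9F 9A A8 D7 A1 E3 82 82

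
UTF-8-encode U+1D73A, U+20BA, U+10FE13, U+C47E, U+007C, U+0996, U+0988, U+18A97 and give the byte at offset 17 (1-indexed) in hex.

1-indexed offset 17 is 0-indexed offset 16.
U+1D73A → 4-byte form F0 9D 9C BA at offsets 0–3.
U+20BA → 3-byte form E2 82 BA at offsets 4–6.
U+10FE13 → 4-byte form F4 8F B8 93 at offsets 7–10.
U+C47E → 3-byte form EC 91 BE at offsets 11–13.
U+007C → 1-byte form 7C at offsets 14–14.
U+0996 → 3-byte form E0 A6 96 at offsets 15–17.
Offset 16 falls in char 6's range; it's byte 2 of E0 A6 96 = 0xA6.

0xA6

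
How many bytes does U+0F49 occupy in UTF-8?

U+0F49 = 0xF49. UTF-8 uses 1 byte below 0x80, 2 below 0x800, 3 below 0x10000, 4 up to 0x10FFFF. 0xF49 is in U+0800–U+FFFF → 3 bytes.

3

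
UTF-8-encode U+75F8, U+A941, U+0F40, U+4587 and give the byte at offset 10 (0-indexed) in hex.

U+75F8 → 3-byte form E7 97 B8 at offsets 0–2.
U+A941 → 3-byte form EA A5 81 at offsets 3–5.
U+0F40 → 3-byte form E0 BD 80 at offsets 6–8.
U+4587 → 3-byte form E4 96 87 at offsets 9–11.
Offset 10 falls in char 4's range; it's byte 2 of E4 96 87 = 0x96.

0x96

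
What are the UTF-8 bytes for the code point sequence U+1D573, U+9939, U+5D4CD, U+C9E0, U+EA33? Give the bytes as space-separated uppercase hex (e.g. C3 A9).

F0 9D 95 B3 E9 A4 B9 F1 9D 93 8D EC A7 A0 EE A8 B3

U+1D573: 4-byte form → F0 9D 95 B3.
U+9939: 3-byte form → E9 A4 B9.
U+5D4CD: 4-byte form → F1 9D 93 8D.
U+C9E0: 3-byte form → EC A7 A0.
U+EA33: 3-byte form → EE A8 B3.
Concatenated (17 bytes): F0 9D 95 B3 E9 A4 B9 F1 9D 93 8D EC A7 A0 EE A8 B3.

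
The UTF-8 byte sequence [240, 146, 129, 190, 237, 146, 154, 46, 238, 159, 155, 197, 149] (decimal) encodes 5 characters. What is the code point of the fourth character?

U+E7DB

Offset 0: leading byte 0xF0 = 11110000 → 4-byte char #1 = F0 92 81 BE.
Offset 4: leading byte 0xED = 11101101 → 3-byte char #2 = ED 92 9A.
Offset 7: leading byte 0x2E = 00101110 → 1-byte char #3 = 2E.
Offset 8: leading byte 0xEE = 11101110 → 3-byte char #4 = EE 9F 9B.
Leading byte 0xEE = 11101110 matches 1110xxxx → 3-byte sequence.
Byte 1: 0xEE = 11101110, payload 1110 (4 bits).
Byte 2: 0x9F = 10011111 (10xxxxxx ✓), payload 011111.
Byte 3: 0x9B = 10011011 (10xxxxxx ✓), payload 011011.
Concatenate: 1110011111011011 = 0xE7DB (16 bits → U+E7DB).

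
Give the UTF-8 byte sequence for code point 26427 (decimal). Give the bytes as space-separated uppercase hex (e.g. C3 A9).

U+673B = 0x673B = 26427 decimal. In range U+0800–U+FFFF → 3-byte form: 1110xxxx 10xxxxxx 10xxxxxx.
Binary (16 bits): 0110011100111011.
Split 4+6+6: 0110 | 011100 | 111011.
Byte 1: 11100110 = 0xE6.
Byte 2: 10011100 = 0x9C.
Byte 3: 10111011 = 0xBB.

E6 9C BB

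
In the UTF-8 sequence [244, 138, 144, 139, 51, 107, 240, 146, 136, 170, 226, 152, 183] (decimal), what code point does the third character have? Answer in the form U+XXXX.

Offset 0: leading byte 0xF4 = 11110100 → 4-byte char #1 = F4 8A 90 8B.
Offset 4: leading byte 0x33 = 00110011 → 1-byte char #2 = 33.
Offset 5: leading byte 0x6B = 01101011 → 1-byte char #3 = 6B.
Leading byte 0x6B = 01101011 matches 0xxxxxxx → 1-byte sequence.
Byte 1: 0x6B = 01101011, payload 1101011 (7 bits).
Concatenate: 1101011 = 0x6B (7 bits → U+006B).

U+006B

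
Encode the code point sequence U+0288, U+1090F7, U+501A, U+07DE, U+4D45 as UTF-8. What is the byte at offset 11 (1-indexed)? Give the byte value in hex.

1-indexed offset 11 is 0-indexed offset 10.
U+0288 → 2-byte form CA 88 at offsets 0–1.
U+1090F7 → 4-byte form F4 89 83 B7 at offsets 2–5.
U+501A → 3-byte form E5 80 9A at offsets 6–8.
U+07DE → 2-byte form DF 9E at offsets 9–10.
Offset 10 falls in char 4's range; it's byte 2 of DF 9E = 0x9E.

0x9E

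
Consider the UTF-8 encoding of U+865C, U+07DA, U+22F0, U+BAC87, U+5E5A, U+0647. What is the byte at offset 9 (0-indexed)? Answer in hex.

0xBA

U+865C → 3-byte form E8 99 9C at offsets 0–2.
U+07DA → 2-byte form DF 9A at offsets 3–4.
U+22F0 → 3-byte form E2 8B B0 at offsets 5–7.
U+BAC87 → 4-byte form F2 BA B2 87 at offsets 8–11.
Offset 9 falls in char 4's range; it's byte 2 of F2 BA B2 87 = 0xBA.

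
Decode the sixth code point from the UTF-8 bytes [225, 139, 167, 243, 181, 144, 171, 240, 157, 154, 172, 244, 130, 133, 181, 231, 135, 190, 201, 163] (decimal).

U+0263

Offset 0: leading byte 0xE1 = 11100001 → 3-byte char #1 = E1 8B A7.
Offset 3: leading byte 0xF3 = 11110011 → 4-byte char #2 = F3 B5 90 AB.
Offset 7: leading byte 0xF0 = 11110000 → 4-byte char #3 = F0 9D 9A AC.
Offset 11: leading byte 0xF4 = 11110100 → 4-byte char #4 = F4 82 85 B5.
Offset 15: leading byte 0xE7 = 11100111 → 3-byte char #5 = E7 87 BE.
Offset 18: leading byte 0xC9 = 11001001 → 2-byte char #6 = C9 A3.
Leading byte 0xC9 = 11001001 matches 110xxxxx → 2-byte sequence.
Byte 1: 0xC9 = 11001001, payload 01001 (5 bits).
Byte 2: 0xA3 = 10100011 (10xxxxxx ✓), payload 100011.
Concatenate: 01001100011 = 0x263 (11 bits → U+0263).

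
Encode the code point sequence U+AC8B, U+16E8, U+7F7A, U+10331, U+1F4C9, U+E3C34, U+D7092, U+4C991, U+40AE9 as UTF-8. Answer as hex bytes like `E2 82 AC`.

EA B2 8B E1 9B A8 E7 BD BA F0 90 8C B1 F0 9F 93 89 F3 A3 B0 B4 F3 97 82 92 F1 8C A6 91 F1 80 AB A9

U+AC8B: 3-byte form → EA B2 8B.
U+16E8: 3-byte form → E1 9B A8.
U+7F7A: 3-byte form → E7 BD BA.
U+10331: 4-byte form → F0 90 8C B1.
U+1F4C9: 4-byte form → F0 9F 93 89.
U+E3C34: 4-byte form → F3 A3 B0 B4.
U+D7092: 4-byte form → F3 97 82 92.
U+4C991: 4-byte form → F1 8C A6 91.
U+40AE9: 4-byte form → F1 80 AB A9.
Concatenated (33 bytes): EA B2 8B E1 9B A8 E7 BD BA F0 90 8C B1 F0 9F 93 89 F3 A3 B0 B4 F3 97 82 92 F1 8C A6 91 F1 80 AB A9.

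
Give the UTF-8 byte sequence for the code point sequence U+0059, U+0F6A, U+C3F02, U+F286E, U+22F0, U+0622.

U+0059: 1-byte form → 59.
U+0F6A: 3-byte form → E0 BD AA.
U+C3F02: 4-byte form → F3 83 BC 82.
U+F286E: 4-byte form → F3 B2 A1 AE.
U+22F0: 3-byte form → E2 8B B0.
U+0622: 2-byte form → D8 A2.
Concatenated (17 bytes): 59 E0 BD AA F3 83 BC 82 F3 B2 A1 AE E2 8B B0 D8 A2.

59 E0 BD AA F3 83 BC 82 F3 B2 A1 AE E2 8B B0 D8 A2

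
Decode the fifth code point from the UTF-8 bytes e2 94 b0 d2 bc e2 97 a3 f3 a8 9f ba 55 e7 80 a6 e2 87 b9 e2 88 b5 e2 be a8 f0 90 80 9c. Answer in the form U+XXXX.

U+0055

Offset 0: leading byte 0xE2 = 11100010 → 3-byte char #1 = E2 94 B0.
Offset 3: leading byte 0xD2 = 11010010 → 2-byte char #2 = D2 BC.
Offset 5: leading byte 0xE2 = 11100010 → 3-byte char #3 = E2 97 A3.
Offset 8: leading byte 0xF3 = 11110011 → 4-byte char #4 = F3 A8 9F BA.
Offset 12: leading byte 0x55 = 01010101 → 1-byte char #5 = 55.
Leading byte 0x55 = 01010101 matches 0xxxxxxx → 1-byte sequence.
Byte 1: 0x55 = 01010101, payload 1010101 (7 bits).
Concatenate: 1010101 = 0x55 (7 bits → U+0055).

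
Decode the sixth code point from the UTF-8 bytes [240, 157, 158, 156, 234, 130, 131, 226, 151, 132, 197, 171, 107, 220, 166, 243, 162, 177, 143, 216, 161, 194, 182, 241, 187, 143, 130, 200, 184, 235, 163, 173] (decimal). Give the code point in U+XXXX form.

U+0726

Offset 0: leading byte 0xF0 = 11110000 → 4-byte char #1 = F0 9D 9E 9C.
Offset 4: leading byte 0xEA = 11101010 → 3-byte char #2 = EA 82 83.
Offset 7: leading byte 0xE2 = 11100010 → 3-byte char #3 = E2 97 84.
Offset 10: leading byte 0xC5 = 11000101 → 2-byte char #4 = C5 AB.
Offset 12: leading byte 0x6B = 01101011 → 1-byte char #5 = 6B.
Offset 13: leading byte 0xDC = 11011100 → 2-byte char #6 = DC A6.
Leading byte 0xDC = 11011100 matches 110xxxxx → 2-byte sequence.
Byte 1: 0xDC = 11011100, payload 11100 (5 bits).
Byte 2: 0xA6 = 10100110 (10xxxxxx ✓), payload 100110.
Concatenate: 11100100110 = 0x726 (11 bits → U+0726).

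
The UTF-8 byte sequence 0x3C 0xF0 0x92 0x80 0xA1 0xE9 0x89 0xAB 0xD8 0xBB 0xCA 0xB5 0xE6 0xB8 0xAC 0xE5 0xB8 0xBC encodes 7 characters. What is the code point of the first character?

U+003C

Offset 0: leading byte 0x3C = 00111100 → 1-byte char #1 = 3C.
Leading byte 0x3C = 00111100 matches 0xxxxxxx → 1-byte sequence.
Byte 1: 0x3C = 00111100, payload 0111100 (7 bits).
Concatenate: 0111100 = 0x3C (7 bits → U+003C).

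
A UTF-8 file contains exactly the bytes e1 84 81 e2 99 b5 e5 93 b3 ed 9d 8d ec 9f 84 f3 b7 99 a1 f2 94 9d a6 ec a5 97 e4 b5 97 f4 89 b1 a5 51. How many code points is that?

Byte at offset 0: 0xE1 = 11100001 → 3-byte char (#1). Advance 3.
Byte at offset 3: 0xE2 = 11100010 → 3-byte char (#2). Advance 3.
Byte at offset 6: 0xE5 = 11100101 → 3-byte char (#3). Advance 3.
Byte at offset 9: 0xED = 11101101 → 3-byte char (#4). Advance 3.
Byte at offset 12: 0xEC = 11101100 → 3-byte char (#5). Advance 3.
Byte at offset 15: 0xF3 = 11110011 → 4-byte char (#6). Advance 4.
Byte at offset 19: 0xF2 = 11110010 → 4-byte char (#7). Advance 4.
Byte at offset 23: 0xEC = 11101100 → 3-byte char (#8). Advance 3.
Byte at offset 26: 0xE4 = 11100100 → 3-byte char (#9). Advance 3.
Byte at offset 29: 0xF4 = 11110100 → 4-byte char (#10). Advance 4.
Byte at offset 33: 0x51 = 01010001 → 1-byte char (#11). Advance 1.
Reached end at offset 34 after 11 code points.

11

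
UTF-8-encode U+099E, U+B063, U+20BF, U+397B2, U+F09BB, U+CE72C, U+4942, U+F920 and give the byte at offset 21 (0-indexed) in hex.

0xE4

U+099E → 3-byte form E0 A6 9E at offsets 0–2.
U+B063 → 3-byte form EB 81 A3 at offsets 3–5.
U+20BF → 3-byte form E2 82 BF at offsets 6–8.
U+397B2 → 4-byte form F0 B9 9E B2 at offsets 9–12.
U+F09BB → 4-byte form F3 B0 A6 BB at offsets 13–16.
U+CE72C → 4-byte form F3 8E 9C AC at offsets 17–20.
U+4942 → 3-byte form E4 A5 82 at offsets 21–23.
Offset 21 falls in char 7's range; it's byte 1 of E4 A5 82 = 0xE4.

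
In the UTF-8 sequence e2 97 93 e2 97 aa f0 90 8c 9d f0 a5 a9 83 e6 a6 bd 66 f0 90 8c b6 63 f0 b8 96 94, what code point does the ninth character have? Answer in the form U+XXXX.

Offset 0: leading byte 0xE2 = 11100010 → 3-byte char #1 = E2 97 93.
Offset 3: leading byte 0xE2 = 11100010 → 3-byte char #2 = E2 97 AA.
Offset 6: leading byte 0xF0 = 11110000 → 4-byte char #3 = F0 90 8C 9D.
Offset 10: leading byte 0xF0 = 11110000 → 4-byte char #4 = F0 A5 A9 83.
Offset 14: leading byte 0xE6 = 11100110 → 3-byte char #5 = E6 A6 BD.
Offset 17: leading byte 0x66 = 01100110 → 1-byte char #6 = 66.
Offset 18: leading byte 0xF0 = 11110000 → 4-byte char #7 = F0 90 8C B6.
Offset 22: leading byte 0x63 = 01100011 → 1-byte char #8 = 63.
Offset 23: leading byte 0xF0 = 11110000 → 4-byte char #9 = F0 B8 96 94.
Leading byte 0xF0 = 11110000 matches 11110xxx → 4-byte sequence.
Byte 1: 0xF0 = 11110000, payload 000 (3 bits).
Byte 2: 0xB8 = 10111000 (10xxxxxx ✓), payload 111000.
Byte 3: 0x96 = 10010110 (10xxxxxx ✓), payload 010110.
Byte 4: 0x94 = 10010100 (10xxxxxx ✓), payload 010100.
Concatenate: 000111000010110010100 = 0x38594 (21 bits → U+38594).

U+38594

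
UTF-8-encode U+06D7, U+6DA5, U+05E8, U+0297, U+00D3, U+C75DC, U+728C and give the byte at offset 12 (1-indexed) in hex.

1-indexed offset 12 is 0-indexed offset 11.
U+06D7 → 2-byte form DB 97 at offsets 0–1.
U+6DA5 → 3-byte form E6 B6 A5 at offsets 2–4.
U+05E8 → 2-byte form D7 A8 at offsets 5–6.
U+0297 → 2-byte form CA 97 at offsets 7–8.
U+00D3 → 2-byte form C3 93 at offsets 9–10.
U+C75DC → 4-byte form F3 87 97 9C at offsets 11–14.
Offset 11 falls in char 6's range; it's byte 1 of F3 87 97 9C = 0xF3.

0xF3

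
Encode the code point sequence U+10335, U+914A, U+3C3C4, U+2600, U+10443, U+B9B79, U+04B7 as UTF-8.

F0 90 8C B5 E9 85 8A F0 BC 8F 84 E2 98 80 F0 90 91 83 F2 B9 AD B9 D2 B7

U+10335: 4-byte form → F0 90 8C B5.
U+914A: 3-byte form → E9 85 8A.
U+3C3C4: 4-byte form → F0 BC 8F 84.
U+2600: 3-byte form → E2 98 80.
U+10443: 4-byte form → F0 90 91 83.
U+B9B79: 4-byte form → F2 B9 AD B9.
U+04B7: 2-byte form → D2 B7.
Concatenated (24 bytes): F0 90 8C B5 E9 85 8A F0 BC 8F 84 E2 98 80 F0 90 91 83 F2 B9 AD B9 D2 B7.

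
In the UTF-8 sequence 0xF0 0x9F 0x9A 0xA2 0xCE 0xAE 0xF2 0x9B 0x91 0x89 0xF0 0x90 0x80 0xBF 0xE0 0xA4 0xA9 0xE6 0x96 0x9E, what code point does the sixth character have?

Offset 0: leading byte 0xF0 = 11110000 → 4-byte char #1 = F0 9F 9A A2.
Offset 4: leading byte 0xCE = 11001110 → 2-byte char #2 = CE AE.
Offset 6: leading byte 0xF2 = 11110010 → 4-byte char #3 = F2 9B 91 89.
Offset 10: leading byte 0xF0 = 11110000 → 4-byte char #4 = F0 90 80 BF.
Offset 14: leading byte 0xE0 = 11100000 → 3-byte char #5 = E0 A4 A9.
Offset 17: leading byte 0xE6 = 11100110 → 3-byte char #6 = E6 96 9E.
Leading byte 0xE6 = 11100110 matches 1110xxxx → 3-byte sequence.
Byte 1: 0xE6 = 11100110, payload 0110 (4 bits).
Byte 2: 0x96 = 10010110 (10xxxxxx ✓), payload 010110.
Byte 3: 0x9E = 10011110 (10xxxxxx ✓), payload 011110.
Concatenate: 0110010110011110 = 0x659E (16 bits → U+659E).

U+659E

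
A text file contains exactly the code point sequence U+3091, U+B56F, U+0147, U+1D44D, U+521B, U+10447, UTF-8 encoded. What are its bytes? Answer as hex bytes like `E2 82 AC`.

E3 82 91 EB 95 AF C5 87 F0 9D 91 8D E5 88 9B F0 90 91 87

U+3091: 3-byte form → E3 82 91.
U+B56F: 3-byte form → EB 95 AF.
U+0147: 2-byte form → C5 87.
U+1D44D: 4-byte form → F0 9D 91 8D.
U+521B: 3-byte form → E5 88 9B.
U+10447: 4-byte form → F0 90 91 87.
Concatenated (19 bytes): E3 82 91 EB 95 AF C5 87 F0 9D 91 8D E5 88 9B F0 90 91 87.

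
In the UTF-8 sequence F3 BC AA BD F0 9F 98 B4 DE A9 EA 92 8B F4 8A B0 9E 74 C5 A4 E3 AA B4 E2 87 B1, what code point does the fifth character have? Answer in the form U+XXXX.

U+10AC1E

Offset 0: leading byte 0xF3 = 11110011 → 4-byte char #1 = F3 BC AA BD.
Offset 4: leading byte 0xF0 = 11110000 → 4-byte char #2 = F0 9F 98 B4.
Offset 8: leading byte 0xDE = 11011110 → 2-byte char #3 = DE A9.
Offset 10: leading byte 0xEA = 11101010 → 3-byte char #4 = EA 92 8B.
Offset 13: leading byte 0xF4 = 11110100 → 4-byte char #5 = F4 8A B0 9E.
Leading byte 0xF4 = 11110100 matches 11110xxx → 4-byte sequence.
Byte 1: 0xF4 = 11110100, payload 100 (3 bits).
Byte 2: 0x8A = 10001010 (10xxxxxx ✓), payload 001010.
Byte 3: 0xB0 = 10110000 (10xxxxxx ✓), payload 110000.
Byte 4: 0x9E = 10011110 (10xxxxxx ✓), payload 011110.
Concatenate: 100001010110000011110 = 0x10AC1E (21 bits → U+10AC1E).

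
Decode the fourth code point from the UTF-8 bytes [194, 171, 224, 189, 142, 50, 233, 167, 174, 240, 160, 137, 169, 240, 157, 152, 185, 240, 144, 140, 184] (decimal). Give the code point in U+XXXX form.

U+99EE

Offset 0: leading byte 0xC2 = 11000010 → 2-byte char #1 = C2 AB.
Offset 2: leading byte 0xE0 = 11100000 → 3-byte char #2 = E0 BD 8E.
Offset 5: leading byte 0x32 = 00110010 → 1-byte char #3 = 32.
Offset 6: leading byte 0xE9 = 11101001 → 3-byte char #4 = E9 A7 AE.
Leading byte 0xE9 = 11101001 matches 1110xxxx → 3-byte sequence.
Byte 1: 0xE9 = 11101001, payload 1001 (4 bits).
Byte 2: 0xA7 = 10100111 (10xxxxxx ✓), payload 100111.
Byte 3: 0xAE = 10101110 (10xxxxxx ✓), payload 101110.
Concatenate: 1001100111101110 = 0x99EE (16 bits → U+99EE).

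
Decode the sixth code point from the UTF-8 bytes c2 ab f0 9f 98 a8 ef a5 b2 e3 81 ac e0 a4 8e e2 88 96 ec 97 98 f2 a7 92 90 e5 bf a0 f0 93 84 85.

Offset 0: leading byte 0xC2 = 11000010 → 2-byte char #1 = C2 AB.
Offset 2: leading byte 0xF0 = 11110000 → 4-byte char #2 = F0 9F 98 A8.
Offset 6: leading byte 0xEF = 11101111 → 3-byte char #3 = EF A5 B2.
Offset 9: leading byte 0xE3 = 11100011 → 3-byte char #4 = E3 81 AC.
Offset 12: leading byte 0xE0 = 11100000 → 3-byte char #5 = E0 A4 8E.
Offset 15: leading byte 0xE2 = 11100010 → 3-byte char #6 = E2 88 96.
Leading byte 0xE2 = 11100010 matches 1110xxxx → 3-byte sequence.
Byte 1: 0xE2 = 11100010, payload 0010 (4 bits).
Byte 2: 0x88 = 10001000 (10xxxxxx ✓), payload 001000.
Byte 3: 0x96 = 10010110 (10xxxxxx ✓), payload 010110.
Concatenate: 0010001000010110 = 0x2216 (16 bits → U+2216).

U+2216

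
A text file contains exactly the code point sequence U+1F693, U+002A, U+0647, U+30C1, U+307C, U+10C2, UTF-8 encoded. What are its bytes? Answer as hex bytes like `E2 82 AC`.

F0 9F 9A 93 2A D9 87 E3 83 81 E3 81 BC E1 83 82

U+1F693: 4-byte form → F0 9F 9A 93.
U+002A: 1-byte form → 2A.
U+0647: 2-byte form → D9 87.
U+30C1: 3-byte form → E3 83 81.
U+307C: 3-byte form → E3 81 BC.
U+10C2: 3-byte form → E1 83 82.
Concatenated (16 bytes): F0 9F 9A 93 2A D9 87 E3 83 81 E3 81 BC E1 83 82.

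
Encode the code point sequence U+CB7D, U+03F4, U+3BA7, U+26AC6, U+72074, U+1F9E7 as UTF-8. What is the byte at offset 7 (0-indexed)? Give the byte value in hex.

U+CB7D → 3-byte form EC AD BD at offsets 0–2.
U+03F4 → 2-byte form CF B4 at offsets 3–4.
U+3BA7 → 3-byte form E3 AE A7 at offsets 5–7.
Offset 7 falls in char 3's range; it's byte 3 of E3 AE A7 = 0xA7.

0xA7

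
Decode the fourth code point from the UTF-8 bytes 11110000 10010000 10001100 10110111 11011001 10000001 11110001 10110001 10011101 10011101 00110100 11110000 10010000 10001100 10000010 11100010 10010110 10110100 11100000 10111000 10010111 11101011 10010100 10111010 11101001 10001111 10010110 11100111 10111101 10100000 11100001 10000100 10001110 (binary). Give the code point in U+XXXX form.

Offset 0: leading byte 0xF0 = 11110000 → 4-byte char #1 = F0 90 8C B7.
Offset 4: leading byte 0xD9 = 11011001 → 2-byte char #2 = D9 81.
Offset 6: leading byte 0xF1 = 11110001 → 4-byte char #3 = F1 B1 9D 9D.
Offset 10: leading byte 0x34 = 00110100 → 1-byte char #4 = 34.
Leading byte 0x34 = 00110100 matches 0xxxxxxx → 1-byte sequence.
Byte 1: 0x34 = 00110100, payload 0110100 (7 bits).
Concatenate: 0110100 = 0x34 (7 bits → U+0034).

U+0034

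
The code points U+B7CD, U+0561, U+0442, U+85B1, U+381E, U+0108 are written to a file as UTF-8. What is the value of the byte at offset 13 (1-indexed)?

1-indexed offset 13 is 0-indexed offset 12.
U+B7CD → 3-byte form EB 9F 8D at offsets 0–2.
U+0561 → 2-byte form D5 A1 at offsets 3–4.
U+0442 → 2-byte form D1 82 at offsets 5–6.
U+85B1 → 3-byte form E8 96 B1 at offsets 7–9.
U+381E → 3-byte form E3 A0 9E at offsets 10–12.
Offset 12 falls in char 5's range; it's byte 3 of E3 A0 9E = 0x9E.

0x9E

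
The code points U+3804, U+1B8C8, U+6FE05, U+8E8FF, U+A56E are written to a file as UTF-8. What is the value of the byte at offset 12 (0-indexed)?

U+3804 → 3-byte form E3 A0 84 at offsets 0–2.
U+1B8C8 → 4-byte form F0 9B A3 88 at offsets 3–6.
U+6FE05 → 4-byte form F1 AF B8 85 at offsets 7–10.
U+8E8FF → 4-byte form F2 8E A3 BF at offsets 11–14.
Offset 12 falls in char 4's range; it's byte 2 of F2 8E A3 BF = 0x8E.

0x8E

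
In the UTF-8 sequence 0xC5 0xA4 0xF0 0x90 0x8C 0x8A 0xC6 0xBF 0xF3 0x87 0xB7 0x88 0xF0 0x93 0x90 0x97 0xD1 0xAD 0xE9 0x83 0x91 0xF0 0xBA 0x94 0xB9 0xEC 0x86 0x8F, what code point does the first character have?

U+0164

Offset 0: leading byte 0xC5 = 11000101 → 2-byte char #1 = C5 A4.
Leading byte 0xC5 = 11000101 matches 110xxxxx → 2-byte sequence.
Byte 1: 0xC5 = 11000101, payload 00101 (5 bits).
Byte 2: 0xA4 = 10100100 (10xxxxxx ✓), payload 100100.
Concatenate: 00101100100 = 0x164 (11 bits → U+0164).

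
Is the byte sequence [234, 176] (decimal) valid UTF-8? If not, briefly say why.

invalid (sequence truncated)

Leading byte 0xEA = 11101010 → 3-byte form, but only 2 bytes are present.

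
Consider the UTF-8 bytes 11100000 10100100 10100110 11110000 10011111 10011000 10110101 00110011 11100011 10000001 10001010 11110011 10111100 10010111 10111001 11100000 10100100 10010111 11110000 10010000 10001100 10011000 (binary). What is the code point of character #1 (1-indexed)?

Offset 0: leading byte 0xE0 = 11100000 → 3-byte char #1 = E0 A4 A6.
Leading byte 0xE0 = 11100000 matches 1110xxxx → 3-byte sequence.
Byte 1: 0xE0 = 11100000, payload 0000 (4 bits).
Byte 2: 0xA4 = 10100100 (10xxxxxx ✓), payload 100100.
Byte 3: 0xA6 = 10100110 (10xxxxxx ✓), payload 100110.
Concatenate: 0000100100100110 = 0x926 (16 bits → U+0926).

U+0926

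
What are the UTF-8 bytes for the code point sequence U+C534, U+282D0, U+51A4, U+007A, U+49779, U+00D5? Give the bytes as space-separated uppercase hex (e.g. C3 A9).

EC 94 B4 F0 A8 8B 90 E5 86 A4 7A F1 89 9D B9 C3 95

U+C534: 3-byte form → EC 94 B4.
U+282D0: 4-byte form → F0 A8 8B 90.
U+51A4: 3-byte form → E5 86 A4.
U+007A: 1-byte form → 7A.
U+49779: 4-byte form → F1 89 9D B9.
U+00D5: 2-byte form → C3 95.
Concatenated (17 bytes): EC 94 B4 F0 A8 8B 90 E5 86 A4 7A F1 89 9D B9 C3 95.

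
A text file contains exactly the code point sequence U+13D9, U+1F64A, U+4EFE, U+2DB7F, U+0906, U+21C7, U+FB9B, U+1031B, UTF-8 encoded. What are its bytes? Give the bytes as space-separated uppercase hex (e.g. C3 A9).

U+13D9: 3-byte form → E1 8F 99.
U+1F64A: 4-byte form → F0 9F 99 8A.
U+4EFE: 3-byte form → E4 BB BE.
U+2DB7F: 4-byte form → F0 AD AD BF.
U+0906: 3-byte form → E0 A4 86.
U+21C7: 3-byte form → E2 87 87.
U+FB9B: 3-byte form → EF AE 9B.
U+1031B: 4-byte form → F0 90 8C 9B.
Concatenated (27 bytes): E1 8F 99 F0 9F 99 8A E4 BB BE F0 AD AD BF E0 A4 86 E2 87 87 EF AE 9B F0 90 8C 9B.

E1 8F 99 F0 9F 99 8A E4 BB BE F0 AD AD BF E0 A4 86 E2 87 87 EF AE 9B F0 90 8C 9B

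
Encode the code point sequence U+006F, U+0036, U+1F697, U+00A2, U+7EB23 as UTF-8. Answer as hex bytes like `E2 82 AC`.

6F 36 F0 9F 9A 97 C2 A2 F1 BE AC A3

U+006F: 1-byte form → 6F.
U+0036: 1-byte form → 36.
U+1F697: 4-byte form → F0 9F 9A 97.
U+00A2: 2-byte form → C2 A2.
U+7EB23: 4-byte form → F1 BE AC A3.
Concatenated (12 bytes): 6F 36 F0 9F 9A 97 C2 A2 F1 BE AC A3.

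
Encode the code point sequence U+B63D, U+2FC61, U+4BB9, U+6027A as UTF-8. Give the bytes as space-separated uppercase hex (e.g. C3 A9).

EB 98 BD F0 AF B1 A1 E4 AE B9 F1 A0 89 BA

U+B63D: 3-byte form → EB 98 BD.
U+2FC61: 4-byte form → F0 AF B1 A1.
U+4BB9: 3-byte form → E4 AE B9.
U+6027A: 4-byte form → F1 A0 89 BA.
Concatenated (14 bytes): EB 98 BD F0 AF B1 A1 E4 AE B9 F1 A0 89 BA.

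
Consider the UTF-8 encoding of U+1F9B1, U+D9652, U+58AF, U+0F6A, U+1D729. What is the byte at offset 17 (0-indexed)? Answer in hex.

U+1F9B1 → 4-byte form F0 9F A6 B1 at offsets 0–3.
U+D9652 → 4-byte form F3 99 99 92 at offsets 4–7.
U+58AF → 3-byte form E5 A2 AF at offsets 8–10.
U+0F6A → 3-byte form E0 BD AA at offsets 11–13.
U+1D729 → 4-byte form F0 9D 9C A9 at offsets 14–17.
Offset 17 falls in char 5's range; it's byte 4 of F0 9D 9C A9 = 0xA9.

0xA9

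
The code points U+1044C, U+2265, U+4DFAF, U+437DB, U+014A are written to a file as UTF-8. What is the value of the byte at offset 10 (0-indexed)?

0xAF

U+1044C → 4-byte form F0 90 91 8C at offsets 0–3.
U+2265 → 3-byte form E2 89 A5 at offsets 4–6.
U+4DFAF → 4-byte form F1 8D BE AF at offsets 7–10.
Offset 10 falls in char 3's range; it's byte 4 of F1 8D BE AF = 0xAF.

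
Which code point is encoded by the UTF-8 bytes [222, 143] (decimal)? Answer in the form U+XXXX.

Leading byte 0xDE = 11011110 matches 110xxxxx → 2-byte sequence.
Byte 1: 0xDE = 11011110, payload 11110 (5 bits).
Byte 2: 0x8F = 10001111 (10xxxxxx ✓), payload 001111.
Concatenate: 11110001111 = 0x78F (11 bits → U+078F).

U+078F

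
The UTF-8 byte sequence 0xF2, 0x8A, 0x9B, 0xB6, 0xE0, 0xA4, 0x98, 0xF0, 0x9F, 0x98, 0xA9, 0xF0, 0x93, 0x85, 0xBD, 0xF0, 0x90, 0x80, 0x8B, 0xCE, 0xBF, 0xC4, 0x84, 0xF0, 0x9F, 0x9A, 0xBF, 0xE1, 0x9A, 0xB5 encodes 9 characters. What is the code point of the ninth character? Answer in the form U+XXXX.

U+16B5

Offset 0: leading byte 0xF2 = 11110010 → 4-byte char #1 = F2 8A 9B B6.
Offset 4: leading byte 0xE0 = 11100000 → 3-byte char #2 = E0 A4 98.
Offset 7: leading byte 0xF0 = 11110000 → 4-byte char #3 = F0 9F 98 A9.
Offset 11: leading byte 0xF0 = 11110000 → 4-byte char #4 = F0 93 85 BD.
Offset 15: leading byte 0xF0 = 11110000 → 4-byte char #5 = F0 90 80 8B.
Offset 19: leading byte 0xCE = 11001110 → 2-byte char #6 = CE BF.
Offset 21: leading byte 0xC4 = 11000100 → 2-byte char #7 = C4 84.
Offset 23: leading byte 0xF0 = 11110000 → 4-byte char #8 = F0 9F 9A BF.
Offset 27: leading byte 0xE1 = 11100001 → 3-byte char #9 = E1 9A B5.
Leading byte 0xE1 = 11100001 matches 1110xxxx → 3-byte sequence.
Byte 1: 0xE1 = 11100001, payload 0001 (4 bits).
Byte 2: 0x9A = 10011010 (10xxxxxx ✓), payload 011010.
Byte 3: 0xB5 = 10110101 (10xxxxxx ✓), payload 110101.
Concatenate: 0001011010110101 = 0x16B5 (16 bits → U+16B5).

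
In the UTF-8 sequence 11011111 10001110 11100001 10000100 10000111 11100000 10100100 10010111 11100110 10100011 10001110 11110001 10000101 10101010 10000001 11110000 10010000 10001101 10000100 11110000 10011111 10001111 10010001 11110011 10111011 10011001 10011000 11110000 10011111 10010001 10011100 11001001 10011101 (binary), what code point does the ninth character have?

Offset 0: leading byte 0xDF = 11011111 → 2-byte char #1 = DF 8E.
Offset 2: leading byte 0xE1 = 11100001 → 3-byte char #2 = E1 84 87.
Offset 5: leading byte 0xE0 = 11100000 → 3-byte char #3 = E0 A4 97.
Offset 8: leading byte 0xE6 = 11100110 → 3-byte char #4 = E6 A3 8E.
Offset 11: leading byte 0xF1 = 11110001 → 4-byte char #5 = F1 85 AA 81.
Offset 15: leading byte 0xF0 = 11110000 → 4-byte char #6 = F0 90 8D 84.
Offset 19: leading byte 0xF0 = 11110000 → 4-byte char #7 = F0 9F 8F 91.
Offset 23: leading byte 0xF3 = 11110011 → 4-byte char #8 = F3 BB 99 98.
Offset 27: leading byte 0xF0 = 11110000 → 4-byte char #9 = F0 9F 91 9C.
Leading byte 0xF0 = 11110000 matches 11110xxx → 4-byte sequence.
Byte 1: 0xF0 = 11110000, payload 000 (3 bits).
Byte 2: 0x9F = 10011111 (10xxxxxx ✓), payload 011111.
Byte 3: 0x91 = 10010001 (10xxxxxx ✓), payload 010001.
Byte 4: 0x9C = 10011100 (10xxxxxx ✓), payload 011100.
Concatenate: 000011111010001011100 = 0x1F45C (21 bits → U+1F45C).

U+1F45C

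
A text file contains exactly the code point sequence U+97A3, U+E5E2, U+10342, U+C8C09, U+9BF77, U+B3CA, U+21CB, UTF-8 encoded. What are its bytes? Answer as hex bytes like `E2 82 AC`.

U+97A3: 3-byte form → E9 9E A3.
U+E5E2: 3-byte form → EE 97 A2.
U+10342: 4-byte form → F0 90 8D 82.
U+C8C09: 4-byte form → F3 88 B0 89.
U+9BF77: 4-byte form → F2 9B BD B7.
U+B3CA: 3-byte form → EB 8F 8A.
U+21CB: 3-byte form → E2 87 8B.
Concatenated (24 bytes): E9 9E A3 EE 97 A2 F0 90 8D 82 F3 88 B0 89 F2 9B BD B7 EB 8F 8A E2 87 8B.

E9 9E A3 EE 97 A2 F0 90 8D 82 F3 88 B0 89 F2 9B BD B7 EB 8F 8A E2 87 8B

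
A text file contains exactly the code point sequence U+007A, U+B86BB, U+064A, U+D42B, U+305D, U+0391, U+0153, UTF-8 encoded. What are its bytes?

7A F2 B8 9A BB D9 8A ED 90 AB E3 81 9D CE 91 C5 93

U+007A: 1-byte form → 7A.
U+B86BB: 4-byte form → F2 B8 9A BB.
U+064A: 2-byte form → D9 8A.
U+D42B: 3-byte form → ED 90 AB.
U+305D: 3-byte form → E3 81 9D.
U+0391: 2-byte form → CE 91.
U+0153: 2-byte form → C5 93.
Concatenated (17 bytes): 7A F2 B8 9A BB D9 8A ED 90 AB E3 81 9D CE 91 C5 93.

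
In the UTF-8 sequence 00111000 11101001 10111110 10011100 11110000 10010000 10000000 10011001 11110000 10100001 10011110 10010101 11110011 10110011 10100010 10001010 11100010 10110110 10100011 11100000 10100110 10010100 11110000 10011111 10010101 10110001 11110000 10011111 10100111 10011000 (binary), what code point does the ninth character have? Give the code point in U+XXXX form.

U+1F9D8

Offset 0: leading byte 0x38 = 00111000 → 1-byte char #1 = 38.
Offset 1: leading byte 0xE9 = 11101001 → 3-byte char #2 = E9 BE 9C.
Offset 4: leading byte 0xF0 = 11110000 → 4-byte char #3 = F0 90 80 99.
Offset 8: leading byte 0xF0 = 11110000 → 4-byte char #4 = F0 A1 9E 95.
Offset 12: leading byte 0xF3 = 11110011 → 4-byte char #5 = F3 B3 A2 8A.
Offset 16: leading byte 0xE2 = 11100010 → 3-byte char #6 = E2 B6 A3.
Offset 19: leading byte 0xE0 = 11100000 → 3-byte char #7 = E0 A6 94.
Offset 22: leading byte 0xF0 = 11110000 → 4-byte char #8 = F0 9F 95 B1.
Offset 26: leading byte 0xF0 = 11110000 → 4-byte char #9 = F0 9F A7 98.
Leading byte 0xF0 = 11110000 matches 11110xxx → 4-byte sequence.
Byte 1: 0xF0 = 11110000, payload 000 (3 bits).
Byte 2: 0x9F = 10011111 (10xxxxxx ✓), payload 011111.
Byte 3: 0xA7 = 10100111 (10xxxxxx ✓), payload 100111.
Byte 4: 0x98 = 10011000 (10xxxxxx ✓), payload 011000.
Concatenate: 000011111100111011000 = 0x1F9D8 (21 bits → U+1F9D8).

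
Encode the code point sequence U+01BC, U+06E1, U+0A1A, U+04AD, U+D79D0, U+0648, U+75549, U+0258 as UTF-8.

U+01BC: 2-byte form → C6 BC.
U+06E1: 2-byte form → DB A1.
U+0A1A: 3-byte form → E0 A8 9A.
U+04AD: 2-byte form → D2 AD.
U+D79D0: 4-byte form → F3 97 A7 90.
U+0648: 2-byte form → D9 88.
U+75549: 4-byte form → F1 B5 95 89.
U+0258: 2-byte form → C9 98.
Concatenated (21 bytes): C6 BC DB A1 E0 A8 9A D2 AD F3 97 A7 90 D9 88 F1 B5 95 89 C9 98.

C6 BC DB A1 E0 A8 9A D2 AD F3 97 A7 90 D9 88 F1 B5 95 89 C9 98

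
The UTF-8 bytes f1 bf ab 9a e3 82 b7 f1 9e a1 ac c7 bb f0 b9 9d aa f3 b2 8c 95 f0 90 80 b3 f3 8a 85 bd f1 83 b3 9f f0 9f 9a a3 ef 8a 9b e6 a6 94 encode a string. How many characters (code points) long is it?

Byte at offset 0: 0xF1 = 11110001 → 4-byte char (#1). Advance 4.
Byte at offset 4: 0xE3 = 11100011 → 3-byte char (#2). Advance 3.
Byte at offset 7: 0xF1 = 11110001 → 4-byte char (#3). Advance 4.
Byte at offset 11: 0xC7 = 11000111 → 2-byte char (#4). Advance 2.
Byte at offset 13: 0xF0 = 11110000 → 4-byte char (#5). Advance 4.
Byte at offset 17: 0xF3 = 11110011 → 4-byte char (#6). Advance 4.
Byte at offset 21: 0xF0 = 11110000 → 4-byte char (#7). Advance 4.
Byte at offset 25: 0xF3 = 11110011 → 4-byte char (#8). Advance 4.
Byte at offset 29: 0xF1 = 11110001 → 4-byte char (#9). Advance 4.
Byte at offset 33: 0xF0 = 11110000 → 4-byte char (#10). Advance 4.
Byte at offset 37: 0xEF = 11101111 → 3-byte char (#11). Advance 3.
Byte at offset 40: 0xE6 = 11100110 → 3-byte char (#12). Advance 3.
Reached end at offset 43 after 12 code points.

12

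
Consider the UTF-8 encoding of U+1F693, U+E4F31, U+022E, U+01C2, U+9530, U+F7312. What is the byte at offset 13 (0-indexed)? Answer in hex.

0x94

U+1F693 → 4-byte form F0 9F 9A 93 at offsets 0–3.
U+E4F31 → 4-byte form F3 A4 BC B1 at offsets 4–7.
U+022E → 2-byte form C8 AE at offsets 8–9.
U+01C2 → 2-byte form C7 82 at offsets 10–11.
U+9530 → 3-byte form E9 94 B0 at offsets 12–14.
Offset 13 falls in char 5's range; it's byte 2 of E9 94 B0 = 0x94.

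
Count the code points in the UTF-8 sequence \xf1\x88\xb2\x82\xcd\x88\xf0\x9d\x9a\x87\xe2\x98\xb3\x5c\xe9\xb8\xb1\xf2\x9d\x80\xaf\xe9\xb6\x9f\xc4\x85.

Byte at offset 0: 0xF1 = 11110001 → 4-byte char (#1). Advance 4.
Byte at offset 4: 0xCD = 11001101 → 2-byte char (#2). Advance 2.
Byte at offset 6: 0xF0 = 11110000 → 4-byte char (#3). Advance 4.
Byte at offset 10: 0xE2 = 11100010 → 3-byte char (#4). Advance 3.
Byte at offset 13: 0x5C = 01011100 → 1-byte char (#5). Advance 1.
Byte at offset 14: 0xE9 = 11101001 → 3-byte char (#6). Advance 3.
Byte at offset 17: 0xF2 = 11110010 → 4-byte char (#7). Advance 4.
Byte at offset 21: 0xE9 = 11101001 → 3-byte char (#8). Advance 3.
Byte at offset 24: 0xC4 = 11000100 → 2-byte char (#9). Advance 2.
Reached end at offset 26 after 9 code points.

9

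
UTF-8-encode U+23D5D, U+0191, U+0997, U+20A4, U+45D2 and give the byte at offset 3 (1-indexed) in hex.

0xB5

1-indexed offset 3 is 0-indexed offset 2.
U+23D5D → 4-byte form F0 A3 B5 9D at offsets 0–3.
Offset 2 falls in char 1's range; it's byte 3 of F0 A3 B5 9D = 0xB5.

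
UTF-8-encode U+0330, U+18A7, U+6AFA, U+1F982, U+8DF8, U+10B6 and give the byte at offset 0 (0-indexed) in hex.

U+0330 → 2-byte form CC B0 at offsets 0–1.
Offset 0 falls in char 1's range; it's byte 1 of CC B0 = 0xCC.

0xCC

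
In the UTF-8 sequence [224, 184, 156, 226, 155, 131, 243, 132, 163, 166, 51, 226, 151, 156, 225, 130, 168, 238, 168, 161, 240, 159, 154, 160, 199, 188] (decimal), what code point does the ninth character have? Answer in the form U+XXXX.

Offset 0: leading byte 0xE0 = 11100000 → 3-byte char #1 = E0 B8 9C.
Offset 3: leading byte 0xE2 = 11100010 → 3-byte char #2 = E2 9B 83.
Offset 6: leading byte 0xF3 = 11110011 → 4-byte char #3 = F3 84 A3 A6.
Offset 10: leading byte 0x33 = 00110011 → 1-byte char #4 = 33.
Offset 11: leading byte 0xE2 = 11100010 → 3-byte char #5 = E2 97 9C.
Offset 14: leading byte 0xE1 = 11100001 → 3-byte char #6 = E1 82 A8.
Offset 17: leading byte 0xEE = 11101110 → 3-byte char #7 = EE A8 A1.
Offset 20: leading byte 0xF0 = 11110000 → 4-byte char #8 = F0 9F 9A A0.
Offset 24: leading byte 0xC7 = 11000111 → 2-byte char #9 = C7 BC.
Leading byte 0xC7 = 11000111 matches 110xxxxx → 2-byte sequence.
Byte 1: 0xC7 = 11000111, payload 00111 (5 bits).
Byte 2: 0xBC = 10111100 (10xxxxxx ✓), payload 111100.
Concatenate: 00111111100 = 0x1FC (11 bits → U+01FC).

U+01FC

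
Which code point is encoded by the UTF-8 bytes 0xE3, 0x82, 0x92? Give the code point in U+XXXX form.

Leading byte 0xE3 = 11100011 matches 1110xxxx → 3-byte sequence.
Byte 1: 0xE3 = 11100011, payload 0011 (4 bits).
Byte 2: 0x82 = 10000010 (10xxxxxx ✓), payload 000010.
Byte 3: 0x92 = 10010010 (10xxxxxx ✓), payload 010010.
Concatenate: 0011000010010010 = 0x3092 (16 bits → U+3092).

U+3092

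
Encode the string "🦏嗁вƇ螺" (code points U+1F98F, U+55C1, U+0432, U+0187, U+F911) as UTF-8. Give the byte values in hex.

F0 9F A6 8F E5 97 81 D0 B2 C6 87 EF A4 91

U+1F98F: 4-byte form → F0 9F A6 8F.
U+55C1: 3-byte form → E5 97 81.
U+0432: 2-byte form → D0 B2.
U+0187: 2-byte form → C6 87.
U+F911: 3-byte form → EF A4 91.
Concatenated (14 bytes): F0 9F A6 8F E5 97 81 D0 B2 C6 87 EF A4 91.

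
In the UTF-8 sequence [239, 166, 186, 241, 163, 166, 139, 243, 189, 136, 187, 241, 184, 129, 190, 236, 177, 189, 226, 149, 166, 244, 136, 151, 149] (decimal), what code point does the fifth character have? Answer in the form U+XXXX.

Offset 0: leading byte 0xEF = 11101111 → 3-byte char #1 = EF A6 BA.
Offset 3: leading byte 0xF1 = 11110001 → 4-byte char #2 = F1 A3 A6 8B.
Offset 7: leading byte 0xF3 = 11110011 → 4-byte char #3 = F3 BD 88 BB.
Offset 11: leading byte 0xF1 = 11110001 → 4-byte char #4 = F1 B8 81 BE.
Offset 15: leading byte 0xEC = 11101100 → 3-byte char #5 = EC B1 BD.
Leading byte 0xEC = 11101100 matches 1110xxxx → 3-byte sequence.
Byte 1: 0xEC = 11101100, payload 1100 (4 bits).
Byte 2: 0xB1 = 10110001 (10xxxxxx ✓), payload 110001.
Byte 3: 0xBD = 10111101 (10xxxxxx ✓), payload 111101.
Concatenate: 1100110001111101 = 0xCC7D (16 bits → U+CC7D).

U+CC7D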